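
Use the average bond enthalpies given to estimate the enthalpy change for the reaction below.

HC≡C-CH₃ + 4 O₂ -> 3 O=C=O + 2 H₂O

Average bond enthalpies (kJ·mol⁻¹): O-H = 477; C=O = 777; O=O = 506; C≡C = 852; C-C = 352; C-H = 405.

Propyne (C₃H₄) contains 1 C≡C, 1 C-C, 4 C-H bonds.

ΔH ≈ −1722 kJ

Bonds broken (reactants):
  C≡C: 1 × 852 = 852
  C-C: 1 × 352 = 352
  C-H: 4 × 405 = 1620
  O=O: 4 × 506 = 2024
  Σ(broken) = 4848 kJ
Bonds formed (products):
  C=O: 6 × 777 = 4662
  O-H: 4 × 477 = 1908
  Σ(formed) = 6570 kJ
ΔH = Σ(broken) − Σ(formed) = 4848 − 6570 = −1722 kJ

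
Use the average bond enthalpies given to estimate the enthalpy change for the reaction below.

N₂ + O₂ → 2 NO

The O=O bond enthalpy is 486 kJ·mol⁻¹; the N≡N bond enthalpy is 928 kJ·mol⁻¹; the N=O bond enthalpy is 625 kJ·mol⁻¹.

ΔH ≈ +164 kJ

Bonds broken (reactants):
  N≡N: 1 × 928 = 928
  O=O: 1 × 486 = 486
  Σ(broken) = 1414 kJ
Bonds formed (products):
  N=O: 2 × 625 = 1250
  Σ(formed) = 1250 kJ
ΔH = Σ(broken) − Σ(formed) = 1414 − 1250 = +164 kJ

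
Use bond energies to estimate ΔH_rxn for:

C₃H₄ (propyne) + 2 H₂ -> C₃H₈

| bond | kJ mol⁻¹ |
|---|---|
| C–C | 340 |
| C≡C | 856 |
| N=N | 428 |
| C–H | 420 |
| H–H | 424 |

ΔH ≈ −316 kJ

Bonds broken (reactants):
  C≡C: 1 × 856 = 856
  C–C: 1 × 340 = 340
  C–H: 4 × 420 = 1680
  H–H: 2 × 424 = 848
  Σ(broken) = 3724 kJ
Bonds formed (products):
  C–C: 2 × 340 = 680
  C–H: 8 × 420 = 3360
  Σ(formed) = 4040 kJ
ΔH = Σ(broken) − Σ(formed) = 3724 − 4040 = −316 kJ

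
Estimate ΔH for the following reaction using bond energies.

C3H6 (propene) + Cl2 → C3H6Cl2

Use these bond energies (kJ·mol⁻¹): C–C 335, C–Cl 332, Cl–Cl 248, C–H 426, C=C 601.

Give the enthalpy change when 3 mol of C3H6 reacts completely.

ΔH = −450 kJ

Bonds broken (reactants):
  C–C: 1 × 335 = 335
  C–H: 6 × 426 = 2556
  C=C: 1 × 601 = 601
  Cl–Cl: 1 × 248 = 248
  Σ(broken) = 3740 kJ
Bonds formed (products):
  C–C: 2 × 335 = 670
  C–Cl: 2 × 332 = 664
  C–H: 6 × 426 = 2556
  Σ(formed) = 3890 kJ
ΔH = Σ(broken) − Σ(formed) = 3740 − 3890 = −150 kJ
For 3× the reaction as written: 3 × (−150) = −450 kJ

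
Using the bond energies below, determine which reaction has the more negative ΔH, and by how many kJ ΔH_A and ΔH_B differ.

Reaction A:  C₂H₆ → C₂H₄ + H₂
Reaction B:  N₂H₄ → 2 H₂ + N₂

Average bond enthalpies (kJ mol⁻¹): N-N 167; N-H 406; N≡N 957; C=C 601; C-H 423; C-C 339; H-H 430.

Reaction A:
  Bonds broken (reactants):
    C-C: 1 × 339 = 339
    C-H: 6 × 423 = 2538
    Σ(broken) = 2877 kJ
  Bonds formed (products):
    C-H: 4 × 423 = 1692
    C=C: 1 × 601 = 601
    H-H: 1 × 430 = 430
    Σ(formed) = 2723 kJ
  ΔH_A = 2877 − 2723 = +154 kJ
Reaction B:
  Bonds broken (reactants):
    N-H: 4 × 406 = 1624
    N-N: 1 × 167 = 167
    Σ(broken) = 1791 kJ
  Bonds formed (products):
    H-H: 2 × 430 = 860
    N≡N: 1 × 957 = 957
    Σ(formed) = 1817 kJ
  ΔH_B = 1791 − 1817 = −26 kJ
ΔH_A − ΔH_B = +180 kJ, so reaction B has the more negative ΔH; |ΔH_A − ΔH_B| = 180 kJ.

Reaction B, by 180 kJ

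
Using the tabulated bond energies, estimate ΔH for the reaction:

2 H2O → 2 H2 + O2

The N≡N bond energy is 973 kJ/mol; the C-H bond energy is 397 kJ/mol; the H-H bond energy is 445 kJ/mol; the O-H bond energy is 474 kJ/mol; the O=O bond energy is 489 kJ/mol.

ΔH ≈ +517 kJ

Bonds broken (reactants):
  O-H: 4 × 474 = 1896
  Σ(broken) = 1896 kJ
Bonds formed (products):
  H-H: 2 × 445 = 890
  O=O: 1 × 489 = 489
  Σ(formed) = 1379 kJ
ΔH = Σ(broken) − Σ(formed) = 1896 − 1379 = +517 kJ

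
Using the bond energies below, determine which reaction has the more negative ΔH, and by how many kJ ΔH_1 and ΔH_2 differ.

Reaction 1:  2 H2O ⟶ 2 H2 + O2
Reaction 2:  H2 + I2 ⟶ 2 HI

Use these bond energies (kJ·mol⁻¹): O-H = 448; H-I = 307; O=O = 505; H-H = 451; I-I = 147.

Reaction 2, by 401 kJ

Reaction 1:
  Bonds broken (reactants):
    O-H: 4 × 448 = 1792
    Σ(broken) = 1792 kJ
  Bonds formed (products):
    H-H: 2 × 451 = 902
    O=O: 1 × 505 = 505
    Σ(formed) = 1407 kJ
  ΔH_1 = 1792 − 1407 = +385 kJ
Reaction 2:
  Bonds broken (reactants):
    H-H: 1 × 451 = 451
    I-I: 1 × 147 = 147
    Σ(broken) = 598 kJ
  Bonds formed (products):
    H-I: 2 × 307 = 614
    Σ(formed) = 614 kJ
  ΔH_2 = 598 − 614 = −16 kJ
ΔH_1 − ΔH_2 = +401 kJ, so reaction 2 has the more negative ΔH; |ΔH_1 − ΔH_2| = 401 kJ.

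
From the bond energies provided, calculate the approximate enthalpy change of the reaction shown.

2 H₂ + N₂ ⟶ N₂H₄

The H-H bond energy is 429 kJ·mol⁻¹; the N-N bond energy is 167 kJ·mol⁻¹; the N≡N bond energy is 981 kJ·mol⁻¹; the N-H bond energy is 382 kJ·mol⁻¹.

Bonds broken (reactants):
  H-H: 2 × 429 = 858
  N≡N: 1 × 981 = 981
  Σ(broken) = 1839 kJ
Bonds formed (products):
  N-H: 4 × 382 = 1528
  N-N: 1 × 167 = 167
  Σ(formed) = 1695 kJ
ΔH = Σ(broken) − Σ(formed) = 1839 − 1695 = +144 kJ

ΔH ≈ +144 kJ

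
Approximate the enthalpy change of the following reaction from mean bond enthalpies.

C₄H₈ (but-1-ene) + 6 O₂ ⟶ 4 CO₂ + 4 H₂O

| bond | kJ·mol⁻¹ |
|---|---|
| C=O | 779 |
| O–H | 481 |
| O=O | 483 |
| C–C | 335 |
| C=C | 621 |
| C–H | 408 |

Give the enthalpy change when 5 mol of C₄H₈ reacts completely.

ΔH = −13135 kJ

Bonds broken (reactants):
  C–C: 2 × 335 = 670
  C–H: 8 × 408 = 3264
  C=C: 1 × 621 = 621
  O=O: 6 × 483 = 2898
  Σ(broken) = 7453 kJ
Bonds formed (products):
  C=O: 8 × 779 = 6232
  O–H: 8 × 481 = 3848
  Σ(formed) = 10080 kJ
ΔH = Σ(broken) − Σ(formed) = 7453 − 10080 = −2627 kJ
For 5× the reaction as written: 5 × (−2627) = −13135 kJ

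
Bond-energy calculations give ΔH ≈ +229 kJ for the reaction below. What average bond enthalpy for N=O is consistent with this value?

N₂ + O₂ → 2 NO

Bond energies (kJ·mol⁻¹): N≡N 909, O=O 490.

D(N=O) ≈ 585 kJ/mol

Let D be the N=O bond energy.
Σ(broken) = 1×909 + 1×490 = 1399
Σ(formed) = 2×D = 2D
ΔH = Σ(broken) − Σ(formed) = (1399) − (2D) = +1399 − 2D
Setting this equal to +229 kJ gives 2D = 1170, so D = 585 kJ/mol.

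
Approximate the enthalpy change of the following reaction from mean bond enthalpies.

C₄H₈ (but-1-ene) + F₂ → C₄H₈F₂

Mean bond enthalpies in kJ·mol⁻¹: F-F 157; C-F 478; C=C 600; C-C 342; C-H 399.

ΔH ≈ −541 kJ

Bonds broken (reactants):
  C-C: 2 × 342 = 684
  C-H: 8 × 399 = 3192
  C=C: 1 × 600 = 600
  F-F: 1 × 157 = 157
  Σ(broken) = 4633 kJ
Bonds formed (products):
  C-C: 3 × 342 = 1026
  C-F: 2 × 478 = 956
  C-H: 8 × 399 = 3192
  Σ(formed) = 5174 kJ
ΔH = Σ(broken) − Σ(formed) = 4633 − 5174 = −541 kJ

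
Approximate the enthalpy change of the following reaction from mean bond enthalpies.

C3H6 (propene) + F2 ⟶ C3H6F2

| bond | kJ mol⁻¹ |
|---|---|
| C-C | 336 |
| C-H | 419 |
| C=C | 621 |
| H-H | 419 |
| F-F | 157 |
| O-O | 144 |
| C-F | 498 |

ΔH ≈ −554 kJ

Bonds broken (reactants):
  C-C: 1 × 336 = 336
  C-H: 6 × 419 = 2514
  C=C: 1 × 621 = 621
  F-F: 1 × 157 = 157
  Σ(broken) = 3628 kJ
Bonds formed (products):
  C-C: 2 × 336 = 672
  C-F: 2 × 498 = 996
  C-H: 6 × 419 = 2514
  Σ(formed) = 4182 kJ
ΔH = Σ(broken) − Σ(formed) = 3628 − 4182 = −554 kJ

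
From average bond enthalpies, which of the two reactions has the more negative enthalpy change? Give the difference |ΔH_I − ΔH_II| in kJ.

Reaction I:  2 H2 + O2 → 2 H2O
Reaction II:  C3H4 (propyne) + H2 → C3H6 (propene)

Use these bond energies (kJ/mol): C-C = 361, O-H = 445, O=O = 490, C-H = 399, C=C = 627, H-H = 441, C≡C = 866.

Reaction I, by 290 kJ

Reaction I:
  Bonds broken (reactants):
    H-H: 2 × 441 = 882
    O=O: 1 × 490 = 490
    Σ(broken) = 1372 kJ
  Bonds formed (products):
    O-H: 4 × 445 = 1780
    Σ(formed) = 1780 kJ
  ΔH_I = 1372 − 1780 = −408 kJ
Reaction II:
  Bonds broken (reactants):
    C≡C: 1 × 866 = 866
    C-C: 1 × 361 = 361
    C-H: 4 × 399 = 1596
    H-H: 1 × 441 = 441
    Σ(broken) = 3264 kJ
  Bonds formed (products):
    C-C: 1 × 361 = 361
    C-H: 6 × 399 = 2394
    C=C: 1 × 627 = 627
    Σ(formed) = 3382 kJ
  ΔH_II = 3264 − 3382 = −118 kJ
ΔH_I − ΔH_II = −290 kJ, so reaction I has the more negative ΔH; |ΔH_I − ΔH_II| = 290 kJ.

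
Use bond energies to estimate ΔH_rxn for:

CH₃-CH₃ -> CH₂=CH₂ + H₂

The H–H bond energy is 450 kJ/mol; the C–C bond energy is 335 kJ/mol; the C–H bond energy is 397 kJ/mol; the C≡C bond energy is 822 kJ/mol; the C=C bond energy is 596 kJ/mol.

Bonds broken (reactants):
  C–C: 1 × 335 = 335
  C–H: 6 × 397 = 2382
  Σ(broken) = 2717 kJ
Bonds formed (products):
  C–H: 4 × 397 = 1588
  C=C: 1 × 596 = 596
  H–H: 1 × 450 = 450
  Σ(formed) = 2634 kJ
ΔH = Σ(broken) − Σ(formed) = 2717 − 2634 = +83 kJ

ΔH ≈ +83 kJ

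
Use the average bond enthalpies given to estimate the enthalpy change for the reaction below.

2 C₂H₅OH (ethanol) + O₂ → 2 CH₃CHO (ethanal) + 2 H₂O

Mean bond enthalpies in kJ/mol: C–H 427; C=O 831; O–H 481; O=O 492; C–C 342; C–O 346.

Bonds broken (reactants):
  C–C: 2 × 342 = 684
  C–H: 10 × 427 = 4270
  C–O: 2 × 346 = 692
  O–H: 2 × 481 = 962
  O=O: 1 × 492 = 492
  Σ(broken) = 7100 kJ
Bonds formed (products):
  C–C: 2 × 342 = 684
  C–H: 8 × 427 = 3416
  C=O: 2 × 831 = 1662
  O–H: 4 × 481 = 1924
  Σ(formed) = 7686 kJ
ΔH = Σ(broken) − Σ(formed) = 7100 − 7686 = −586 kJ

ΔH ≈ −586 kJ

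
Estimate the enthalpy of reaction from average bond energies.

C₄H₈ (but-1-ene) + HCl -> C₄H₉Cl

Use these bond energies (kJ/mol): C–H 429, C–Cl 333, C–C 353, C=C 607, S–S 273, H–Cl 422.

ΔH ≈ −86 kJ

Bonds broken (reactants):
  C–C: 2 × 353 = 706
  C–H: 8 × 429 = 3432
  C=C: 1 × 607 = 607
  H–Cl: 1 × 422 = 422
  Σ(broken) = 5167 kJ
Bonds formed (products):
  C–C: 3 × 353 = 1059
  C–Cl: 1 × 333 = 333
  C–H: 9 × 429 = 3861
  Σ(formed) = 5253 kJ
ΔH = Σ(broken) − Σ(formed) = 5167 − 5253 = −86 kJ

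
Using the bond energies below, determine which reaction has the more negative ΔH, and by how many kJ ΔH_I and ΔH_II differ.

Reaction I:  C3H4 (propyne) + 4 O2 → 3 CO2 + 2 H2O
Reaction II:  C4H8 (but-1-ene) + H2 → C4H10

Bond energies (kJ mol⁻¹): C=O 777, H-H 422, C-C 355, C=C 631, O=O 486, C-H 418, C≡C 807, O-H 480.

Reaction I, by 1666 kJ

Reaction I:
  Bonds broken (reactants):
    C≡C: 1 × 807 = 807
    C-C: 1 × 355 = 355
    C-H: 4 × 418 = 1672
    O=O: 4 × 486 = 1944
    Σ(broken) = 4778 kJ
  Bonds formed (products):
    C=O: 6 × 777 = 4662
    O-H: 4 × 480 = 1920
    Σ(formed) = 6582 kJ
  ΔH_I = 4778 − 6582 = −1804 kJ
Reaction II:
  Bonds broken (reactants):
    C-C: 2 × 355 = 710
    C-H: 8 × 418 = 3344
    C=C: 1 × 631 = 631
    H-H: 1 × 422 = 422
    Σ(broken) = 5107 kJ
  Bonds formed (products):
    C-C: 3 × 355 = 1065
    C-H: 10 × 418 = 4180
    Σ(formed) = 5245 kJ
  ΔH_II = 5107 − 5245 = −138 kJ
ΔH_I − ΔH_II = −1666 kJ, so reaction I has the more negative ΔH; |ΔH_I − ΔH_II| = 1666 kJ.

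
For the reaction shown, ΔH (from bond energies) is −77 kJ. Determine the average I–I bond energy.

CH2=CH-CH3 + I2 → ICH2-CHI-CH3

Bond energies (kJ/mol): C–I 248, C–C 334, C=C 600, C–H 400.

D(I–I) ≈ 153 kJ/mol

Let D be the I–I bond energy.
Σ(broken) = 1×334 + 6×400 + 1×600 + 1×D = 3334 + D
Σ(formed) = 2×334 + 6×400 + 2×248 = 3564
ΔH = Σ(broken) − Σ(formed) = (3334 + D) − (3564) = −230 + D
Setting this equal to −77 kJ gives D = 153 kJ/mol.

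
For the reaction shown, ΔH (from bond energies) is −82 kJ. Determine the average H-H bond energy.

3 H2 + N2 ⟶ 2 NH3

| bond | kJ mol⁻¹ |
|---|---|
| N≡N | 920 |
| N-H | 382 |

D(H-H) ≈ 430 kJ/mol

Let D be the H-H bond energy.
Σ(broken) = 3×D + 1×920 = 920 + 3D
Σ(formed) = 6×382 = 2292
ΔH = Σ(broken) − Σ(formed) = (920 + 3D) − (2292) = −1372 + 3D
Setting this equal to −82 kJ gives 3D = 1290, so D = 430 kJ/mol.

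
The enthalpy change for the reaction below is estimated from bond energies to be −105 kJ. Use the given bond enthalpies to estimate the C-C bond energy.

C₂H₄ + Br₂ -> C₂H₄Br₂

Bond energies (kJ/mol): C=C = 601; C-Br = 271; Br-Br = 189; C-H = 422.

D(C-C) ≈ 353 kJ/mol

Let D be the C-C bond energy.
Σ(broken) = 1×189 + 4×422 + 1×601 = 2478
Σ(formed) = 2×271 + 1×D + 4×422 = 2230 + D
ΔH = Σ(broken) − Σ(formed) = (2478) − (2230 + D) = +248 − D
Setting this equal to −105 kJ gives D = 353 kJ/mol.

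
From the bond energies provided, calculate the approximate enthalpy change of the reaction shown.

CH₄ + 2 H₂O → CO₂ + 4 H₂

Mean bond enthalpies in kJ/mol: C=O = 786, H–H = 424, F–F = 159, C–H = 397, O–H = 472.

ΔH ≈ +208 kJ

Bonds broken (reactants):
  C–H: 4 × 397 = 1588
  O–H: 4 × 472 = 1888
  Σ(broken) = 3476 kJ
Bonds formed (products):
  C=O: 2 × 786 = 1572
  H–H: 4 × 424 = 1696
  Σ(formed) = 3268 kJ
ΔH = Σ(broken) − Σ(formed) = 3476 − 3268 = +208 kJ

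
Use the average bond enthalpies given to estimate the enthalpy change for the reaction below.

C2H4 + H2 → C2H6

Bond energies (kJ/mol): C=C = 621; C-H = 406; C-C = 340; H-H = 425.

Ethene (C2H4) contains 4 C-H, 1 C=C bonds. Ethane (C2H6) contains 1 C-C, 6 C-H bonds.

Bonds broken (reactants):
  C-H: 4 × 406 = 1624
  C=C: 1 × 621 = 621
  H-H: 1 × 425 = 425
  Σ(broken) = 2670 kJ
Bonds formed (products):
  C-C: 1 × 340 = 340
  C-H: 6 × 406 = 2436
  Σ(formed) = 2776 kJ
ΔH = Σ(broken) − Σ(formed) = 2670 − 2776 = −106 kJ

ΔH ≈ −106 kJ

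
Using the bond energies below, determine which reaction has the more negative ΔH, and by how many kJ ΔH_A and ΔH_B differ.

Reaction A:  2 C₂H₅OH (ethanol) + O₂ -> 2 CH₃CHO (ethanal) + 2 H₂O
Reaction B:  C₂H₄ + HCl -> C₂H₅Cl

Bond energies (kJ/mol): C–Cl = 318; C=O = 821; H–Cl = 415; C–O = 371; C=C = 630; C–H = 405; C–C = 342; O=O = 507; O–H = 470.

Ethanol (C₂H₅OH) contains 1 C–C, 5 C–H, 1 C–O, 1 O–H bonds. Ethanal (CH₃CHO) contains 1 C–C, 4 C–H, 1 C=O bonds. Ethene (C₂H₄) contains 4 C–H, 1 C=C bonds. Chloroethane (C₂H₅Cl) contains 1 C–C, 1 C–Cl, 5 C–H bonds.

Reaction A:
  Bonds broken (reactants):
    C–C: 2 × 342 = 684
    C–H: 10 × 405 = 4050
    C–O: 2 × 371 = 742
    O–H: 2 × 470 = 940
    O=O: 1 × 507 = 507
    Σ(broken) = 6923 kJ
  Bonds formed (products):
    C–C: 2 × 342 = 684
    C–H: 8 × 405 = 3240
    C=O: 2 × 821 = 1642
    O–H: 4 × 470 = 1880
    Σ(formed) = 7446 kJ
  ΔH_A = 6923 − 7446 = −523 kJ
Reaction B:
  Bonds broken (reactants):
    C–H: 4 × 405 = 1620
    C=C: 1 × 630 = 630
    H–Cl: 1 × 415 = 415
    Σ(broken) = 2665 kJ
  Bonds formed (products):
    C–C: 1 × 342 = 342
    C–Cl: 1 × 318 = 318
    C–H: 5 × 405 = 2025
    Σ(formed) = 2685 kJ
  ΔH_B = 2665 − 2685 = −20 kJ
ΔH_A − ΔH_B = −503 kJ, so reaction A has the more negative ΔH; |ΔH_A − ΔH_B| = 503 kJ.

Reaction A, by 503 kJ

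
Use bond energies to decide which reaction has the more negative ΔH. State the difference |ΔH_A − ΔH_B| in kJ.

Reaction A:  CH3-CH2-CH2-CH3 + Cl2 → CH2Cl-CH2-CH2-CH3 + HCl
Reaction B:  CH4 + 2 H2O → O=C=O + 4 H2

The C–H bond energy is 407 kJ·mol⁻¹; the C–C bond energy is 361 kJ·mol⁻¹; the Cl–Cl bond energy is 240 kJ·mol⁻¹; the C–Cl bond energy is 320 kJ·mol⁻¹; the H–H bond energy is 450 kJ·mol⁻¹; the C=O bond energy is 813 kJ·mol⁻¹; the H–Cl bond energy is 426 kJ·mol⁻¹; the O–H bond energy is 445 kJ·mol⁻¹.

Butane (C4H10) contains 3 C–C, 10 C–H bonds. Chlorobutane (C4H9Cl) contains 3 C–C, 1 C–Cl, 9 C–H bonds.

Reaction A:
  Bonds broken (reactants):
    C–C: 3 × 361 = 1083
    C–H: 10 × 407 = 4070
    Cl–Cl: 1 × 240 = 240
    Σ(broken) = 5393 kJ
  Bonds formed (products):
    C–C: 3 × 361 = 1083
    C–Cl: 1 × 320 = 320
    C–H: 9 × 407 = 3663
    H–Cl: 1 × 426 = 426
    Σ(formed) = 5492 kJ
  ΔH_A = 5393 − 5492 = −99 kJ
Reaction B:
  Bonds broken (reactants):
    C–H: 4 × 407 = 1628
    O–H: 4 × 445 = 1780
    Σ(broken) = 3408 kJ
  Bonds formed (products):
    C=O: 2 × 813 = 1626
    H–H: 4 × 450 = 1800
    Σ(formed) = 3426 kJ
  ΔH_B = 3408 − 3426 = −18 kJ
ΔH_A − ΔH_B = −81 kJ, so reaction A has the more negative ΔH; |ΔH_A − ΔH_B| = 81 kJ.

Reaction A, by 81 kJ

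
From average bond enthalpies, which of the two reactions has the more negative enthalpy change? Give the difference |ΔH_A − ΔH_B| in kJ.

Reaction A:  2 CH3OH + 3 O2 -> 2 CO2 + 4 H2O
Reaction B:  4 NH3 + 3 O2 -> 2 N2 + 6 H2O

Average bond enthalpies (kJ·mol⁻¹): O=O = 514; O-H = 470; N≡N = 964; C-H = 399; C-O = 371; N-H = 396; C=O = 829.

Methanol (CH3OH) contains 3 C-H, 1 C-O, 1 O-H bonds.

Reaction A, by 184 kJ

Reaction A:
  Bonds broken (reactants):
    C-H: 6 × 399 = 2394
    C-O: 2 × 371 = 742
    O-H: 2 × 470 = 940
    O=O: 3 × 514 = 1542
    Σ(broken) = 5618 kJ
  Bonds formed (products):
    C=O: 4 × 829 = 3316
    O-H: 8 × 470 = 3760
    Σ(formed) = 7076 kJ
  ΔH_A = 5618 − 7076 = −1458 kJ
Reaction B:
  Bonds broken (reactants):
    N-H: 12 × 396 = 4752
    O=O: 3 × 514 = 1542
    Σ(broken) = 6294 kJ
  Bonds formed (products):
    N≡N: 2 × 964 = 1928
    O-H: 12 × 470 = 5640
    Σ(formed) = 7568 kJ
  ΔH_B = 6294 − 7568 = −1274 kJ
ΔH_A − ΔH_B = −184 kJ, so reaction A has the more negative ΔH; |ΔH_A − ΔH_B| = 184 kJ.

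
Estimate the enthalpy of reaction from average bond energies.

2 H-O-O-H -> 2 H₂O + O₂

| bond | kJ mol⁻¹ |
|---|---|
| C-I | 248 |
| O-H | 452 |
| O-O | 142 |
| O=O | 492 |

Bonds broken (reactants):
  O-H: 4 × 452 = 1808
  O-O: 2 × 142 = 284
  Σ(broken) = 2092 kJ
Bonds formed (products):
  O-H: 4 × 452 = 1808
  O=O: 1 × 492 = 492
  Σ(formed) = 2300 kJ
ΔH = Σ(broken) − Σ(formed) = 2092 − 2300 = −208 kJ

ΔH ≈ −208 kJ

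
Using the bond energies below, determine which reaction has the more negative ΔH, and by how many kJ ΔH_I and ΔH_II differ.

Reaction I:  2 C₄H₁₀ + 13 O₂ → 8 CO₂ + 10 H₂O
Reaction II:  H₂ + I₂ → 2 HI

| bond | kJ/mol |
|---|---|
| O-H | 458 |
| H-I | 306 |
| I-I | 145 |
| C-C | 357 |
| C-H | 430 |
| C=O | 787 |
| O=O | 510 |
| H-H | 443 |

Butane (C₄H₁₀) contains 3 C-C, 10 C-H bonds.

Reaction I, by 4356 kJ

Reaction I:
  Bonds broken (reactants):
    C-C: 6 × 357 = 2142
    C-H: 20 × 430 = 8600
    O=O: 13 × 510 = 6630
    Σ(broken) = 17372 kJ
  Bonds formed (products):
    C=O: 16 × 787 = 12592
    O-H: 20 × 458 = 9160
    Σ(formed) = 21752 kJ
  ΔH_I = 17372 − 21752 = −4380 kJ
Reaction II:
  Bonds broken (reactants):
    H-H: 1 × 443 = 443
    I-I: 1 × 145 = 145
    Σ(broken) = 588 kJ
  Bonds formed (products):
    H-I: 2 × 306 = 612
    Σ(formed) = 612 kJ
  ΔH_II = 588 − 612 = −24 kJ
ΔH_I − ΔH_II = −4356 kJ, so reaction I has the more negative ΔH; |ΔH_I − ΔH_II| = 4356 kJ.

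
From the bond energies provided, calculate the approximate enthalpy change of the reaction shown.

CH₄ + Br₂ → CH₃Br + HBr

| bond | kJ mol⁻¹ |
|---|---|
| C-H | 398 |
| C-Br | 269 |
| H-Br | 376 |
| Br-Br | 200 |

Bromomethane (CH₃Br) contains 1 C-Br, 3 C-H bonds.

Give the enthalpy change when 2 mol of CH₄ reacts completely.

Bonds broken (reactants):
  Br-Br: 1 × 200 = 200
  C-H: 4 × 398 = 1592
  Σ(broken) = 1792 kJ
Bonds formed (products):
  C-Br: 1 × 269 = 269
  C-H: 3 × 398 = 1194
  H-Br: 1 × 376 = 376
  Σ(formed) = 1839 kJ
ΔH = Σ(broken) − Σ(formed) = 1792 − 1839 = −47 kJ
For 2× the reaction as written: 2 × (−47) = −94 kJ

ΔH = −94 kJ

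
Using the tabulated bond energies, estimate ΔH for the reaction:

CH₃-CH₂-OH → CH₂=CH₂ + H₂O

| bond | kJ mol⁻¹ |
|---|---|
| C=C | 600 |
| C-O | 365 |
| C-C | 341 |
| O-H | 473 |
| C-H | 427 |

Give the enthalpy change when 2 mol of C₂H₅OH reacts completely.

Bonds broken (reactants):
  C-C: 1 × 341 = 341
  C-H: 5 × 427 = 2135
  C-O: 1 × 365 = 365
  O-H: 1 × 473 = 473
  Σ(broken) = 3314 kJ
Bonds formed (products):
  C-H: 4 × 427 = 1708
  C=C: 1 × 600 = 600
  O-H: 2 × 473 = 946
  Σ(formed) = 3254 kJ
ΔH = Σ(broken) − Σ(formed) = 3314 − 3254 = +60 kJ
For 2× the reaction as written: 2 × (+60) = +120 kJ

ΔH = +120 kJ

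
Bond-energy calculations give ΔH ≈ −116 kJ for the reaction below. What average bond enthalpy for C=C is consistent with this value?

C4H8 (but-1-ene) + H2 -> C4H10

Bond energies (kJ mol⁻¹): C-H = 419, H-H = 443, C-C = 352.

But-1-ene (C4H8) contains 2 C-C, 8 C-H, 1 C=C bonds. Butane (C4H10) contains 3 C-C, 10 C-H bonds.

D(C=C) ≈ 631 kJ/mol

Let D be the C=C bond energy.
Σ(broken) = 2×352 + 8×419 + 1×D + 1×443 = 4499 + D
Σ(formed) = 3×352 + 10×419 = 5246
ΔH = Σ(broken) − Σ(formed) = (4499 + D) − (5246) = −747 + D
Setting this equal to −116 kJ gives D = 631 kJ/mol.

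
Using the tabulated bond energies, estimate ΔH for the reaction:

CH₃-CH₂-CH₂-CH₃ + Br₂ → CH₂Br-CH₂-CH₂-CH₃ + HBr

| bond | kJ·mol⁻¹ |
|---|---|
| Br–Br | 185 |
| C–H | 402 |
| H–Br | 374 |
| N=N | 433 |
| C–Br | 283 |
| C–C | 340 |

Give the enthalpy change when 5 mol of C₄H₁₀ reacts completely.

Bonds broken (reactants):
  Br–Br: 1 × 185 = 185
  C–C: 3 × 340 = 1020
  C–H: 10 × 402 = 4020
  Σ(broken) = 5225 kJ
Bonds formed (products):
  C–Br: 1 × 283 = 283
  C–C: 3 × 340 = 1020
  C–H: 9 × 402 = 3618
  H–Br: 1 × 374 = 374
  Σ(formed) = 5295 kJ
ΔH = Σ(broken) − Σ(formed) = 5225 − 5295 = −70 kJ
For 5× the reaction as written: 5 × (−70) = −350 kJ

ΔH = −350 kJ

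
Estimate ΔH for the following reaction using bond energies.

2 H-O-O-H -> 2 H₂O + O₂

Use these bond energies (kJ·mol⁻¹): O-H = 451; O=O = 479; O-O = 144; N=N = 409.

ΔH ≈ −191 kJ

Bonds broken (reactants):
  O-H: 4 × 451 = 1804
  O-O: 2 × 144 = 288
  Σ(broken) = 2092 kJ
Bonds formed (products):
  O-H: 4 × 451 = 1804
  O=O: 1 × 479 = 479
  Σ(formed) = 2283 kJ
ΔH = Σ(broken) − Σ(formed) = 2092 − 2283 = −191 kJ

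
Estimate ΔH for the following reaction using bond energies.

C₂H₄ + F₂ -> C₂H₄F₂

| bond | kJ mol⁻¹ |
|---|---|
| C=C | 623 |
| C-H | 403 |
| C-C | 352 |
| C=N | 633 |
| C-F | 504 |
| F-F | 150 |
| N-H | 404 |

ΔH ≈ −587 kJ

Bonds broken (reactants):
  C-H: 4 × 403 = 1612
  C=C: 1 × 623 = 623
  F-F: 1 × 150 = 150
  Σ(broken) = 2385 kJ
Bonds formed (products):
  C-C: 1 × 352 = 352
  C-F: 2 × 504 = 1008
  C-H: 4 × 403 = 1612
  Σ(formed) = 2972 kJ
ΔH = Σ(broken) − Σ(formed) = 2385 − 2972 = −587 kJ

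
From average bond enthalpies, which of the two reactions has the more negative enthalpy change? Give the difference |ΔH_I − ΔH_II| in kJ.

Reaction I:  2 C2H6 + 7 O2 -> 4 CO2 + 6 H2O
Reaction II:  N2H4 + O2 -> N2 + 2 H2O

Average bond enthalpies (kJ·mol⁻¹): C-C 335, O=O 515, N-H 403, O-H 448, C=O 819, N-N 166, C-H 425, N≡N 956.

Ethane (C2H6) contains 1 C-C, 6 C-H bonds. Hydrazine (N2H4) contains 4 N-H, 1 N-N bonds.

Reaction I:
  Bonds broken (reactants):
    C-C: 2 × 335 = 670
    C-H: 12 × 425 = 5100
    O=O: 7 × 515 = 3605
    Σ(broken) = 9375 kJ
  Bonds formed (products):
    C=O: 8 × 819 = 6552
    O-H: 12 × 448 = 5376
    Σ(formed) = 11928 kJ
  ΔH_I = 9375 − 11928 = −2553 kJ
Reaction II:
  Bonds broken (reactants):
    N-H: 4 × 403 = 1612
    N-N: 1 × 166 = 166
    O=O: 1 × 515 = 515
    Σ(broken) = 2293 kJ
  Bonds formed (products):
    N≡N: 1 × 956 = 956
    O-H: 4 × 448 = 1792
    Σ(formed) = 2748 kJ
  ΔH_II = 2293 − 2748 = −455 kJ
ΔH_I − ΔH_II = −2098 kJ, so reaction I has the more negative ΔH; |ΔH_I − ΔH_II| = 2098 kJ.

Reaction I, by 2098 kJ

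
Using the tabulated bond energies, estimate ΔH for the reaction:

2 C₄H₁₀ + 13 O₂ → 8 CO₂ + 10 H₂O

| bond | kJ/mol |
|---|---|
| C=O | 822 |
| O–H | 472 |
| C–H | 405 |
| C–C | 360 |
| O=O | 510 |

Bonds broken (reactants):
  C–C: 6 × 360 = 2160
  C–H: 20 × 405 = 8100
  O=O: 13 × 510 = 6630
  Σ(broken) = 16890 kJ
Bonds formed (products):
  C=O: 16 × 822 = 13152
  O–H: 20 × 472 = 9440
  Σ(formed) = 22592 kJ
ΔH = Σ(broken) − Σ(formed) = 16890 − 22592 = −5702 kJ

ΔH ≈ −5702 kJ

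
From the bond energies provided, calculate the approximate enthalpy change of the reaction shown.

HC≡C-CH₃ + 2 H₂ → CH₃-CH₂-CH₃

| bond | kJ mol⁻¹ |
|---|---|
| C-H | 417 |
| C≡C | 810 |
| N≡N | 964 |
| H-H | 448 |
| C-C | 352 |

Bonds broken (reactants):
  C≡C: 1 × 810 = 810
  C-C: 1 × 352 = 352
  C-H: 4 × 417 = 1668
  H-H: 2 × 448 = 896
  Σ(broken) = 3726 kJ
Bonds formed (products):
  C-C: 2 × 352 = 704
  C-H: 8 × 417 = 3336
  Σ(formed) = 4040 kJ
ΔH = Σ(broken) − Σ(formed) = 3726 − 4040 = −314 kJ

ΔH ≈ −314 kJ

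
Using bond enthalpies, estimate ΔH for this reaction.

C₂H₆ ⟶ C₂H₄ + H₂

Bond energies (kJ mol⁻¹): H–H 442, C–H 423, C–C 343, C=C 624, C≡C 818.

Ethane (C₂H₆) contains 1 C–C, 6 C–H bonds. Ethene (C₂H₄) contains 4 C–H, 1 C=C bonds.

Bonds broken (reactants):
  C–C: 1 × 343 = 343
  C–H: 6 × 423 = 2538
  Σ(broken) = 2881 kJ
Bonds formed (products):
  C–H: 4 × 423 = 1692
  C=C: 1 × 624 = 624
  H–H: 1 × 442 = 442
  Σ(formed) = 2758 kJ
ΔH = Σ(broken) − Σ(formed) = 2881 − 2758 = +123 kJ

ΔH ≈ +123 kJ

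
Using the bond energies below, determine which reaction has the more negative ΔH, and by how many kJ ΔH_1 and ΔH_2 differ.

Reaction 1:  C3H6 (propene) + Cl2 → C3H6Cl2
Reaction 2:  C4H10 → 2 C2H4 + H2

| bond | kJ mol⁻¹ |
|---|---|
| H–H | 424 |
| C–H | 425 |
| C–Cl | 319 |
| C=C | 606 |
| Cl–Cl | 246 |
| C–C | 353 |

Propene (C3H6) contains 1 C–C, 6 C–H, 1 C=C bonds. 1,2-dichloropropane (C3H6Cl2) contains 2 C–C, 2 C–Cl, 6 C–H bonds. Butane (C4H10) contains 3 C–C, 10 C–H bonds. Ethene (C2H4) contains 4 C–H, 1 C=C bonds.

Reaction 1, by 412 kJ

Reaction 1:
  Bonds broken (reactants):
    C–C: 1 × 353 = 353
    C–H: 6 × 425 = 2550
    C=C: 1 × 606 = 606
    Cl–Cl: 1 × 246 = 246
    Σ(broken) = 3755 kJ
  Bonds formed (products):
    C–C: 2 × 353 = 706
    C–Cl: 2 × 319 = 638
    C–H: 6 × 425 = 2550
    Σ(formed) = 3894 kJ
  ΔH_1 = 3755 − 3894 = −139 kJ
Reaction 2:
  Bonds broken (reactants):
    C–C: 3 × 353 = 1059
    C–H: 10 × 425 = 4250
    Σ(broken) = 5309 kJ
  Bonds formed (products):
    C–H: 8 × 425 = 3400
    C=C: 2 × 606 = 1212
    H–H: 1 × 424 = 424
    Σ(formed) = 5036 kJ
  ΔH_2 = 5309 − 5036 = +273 kJ
ΔH_1 − ΔH_2 = −412 kJ, so reaction 1 has the more negative ΔH; |ΔH_1 − ΔH_2| = 412 kJ.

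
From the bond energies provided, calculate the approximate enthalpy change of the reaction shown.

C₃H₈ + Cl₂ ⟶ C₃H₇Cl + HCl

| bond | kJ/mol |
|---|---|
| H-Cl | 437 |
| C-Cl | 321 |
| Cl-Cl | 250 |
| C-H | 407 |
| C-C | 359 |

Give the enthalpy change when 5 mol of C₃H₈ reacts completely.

Bonds broken (reactants):
  C-C: 2 × 359 = 718
  C-H: 8 × 407 = 3256
  Cl-Cl: 1 × 250 = 250
  Σ(broken) = 4224 kJ
Bonds formed (products):
  C-C: 2 × 359 = 718
  C-Cl: 1 × 321 = 321
  C-H: 7 × 407 = 2849
  H-Cl: 1 × 437 = 437
  Σ(formed) = 4325 kJ
ΔH = Σ(broken) − Σ(formed) = 4224 − 4325 = −101 kJ
For 5× the reaction as written: 5 × (−101) = −505 kJ

ΔH = −505 kJ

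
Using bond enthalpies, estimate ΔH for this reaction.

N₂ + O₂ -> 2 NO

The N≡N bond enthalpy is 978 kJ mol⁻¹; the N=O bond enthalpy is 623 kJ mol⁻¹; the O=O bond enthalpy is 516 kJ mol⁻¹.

Bonds broken (reactants):
  N≡N: 1 × 978 = 978
  O=O: 1 × 516 = 516
  Σ(broken) = 1494 kJ
Bonds formed (products):
  N=O: 2 × 623 = 1246
  Σ(formed) = 1246 kJ
ΔH = Σ(broken) − Σ(formed) = 1494 − 1246 = +248 kJ

ΔH ≈ +248 kJ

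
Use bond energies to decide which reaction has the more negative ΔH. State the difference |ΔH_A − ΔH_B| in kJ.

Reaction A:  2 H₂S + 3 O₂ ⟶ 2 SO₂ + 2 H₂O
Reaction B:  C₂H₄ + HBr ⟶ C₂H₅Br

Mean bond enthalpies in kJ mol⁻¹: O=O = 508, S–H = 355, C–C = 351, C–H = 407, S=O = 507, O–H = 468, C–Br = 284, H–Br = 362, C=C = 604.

Reaction A, by 880 kJ

Reaction A:
  Bonds broken (reactants):
    O=O: 3 × 508 = 1524
    S–H: 4 × 355 = 1420
    Σ(broken) = 2944 kJ
  Bonds formed (products):
    O–H: 4 × 468 = 1872
    S=O: 4 × 507 = 2028
    Σ(formed) = 3900 kJ
  ΔH_A = 2944 − 3900 = −956 kJ
Reaction B:
  Bonds broken (reactants):
    C–H: 4 × 407 = 1628
    C=C: 1 × 604 = 604
    H–Br: 1 × 362 = 362
    Σ(broken) = 2594 kJ
  Bonds formed (products):
    C–Br: 1 × 284 = 284
    C–C: 1 × 351 = 351
    C–H: 5 × 407 = 2035
    Σ(formed) = 2670 kJ
  ΔH_B = 2594 − 2670 = −76 kJ
ΔH_A − ΔH_B = −880 kJ, so reaction A has the more negative ΔH; |ΔH_A − ΔH_B| = 880 kJ.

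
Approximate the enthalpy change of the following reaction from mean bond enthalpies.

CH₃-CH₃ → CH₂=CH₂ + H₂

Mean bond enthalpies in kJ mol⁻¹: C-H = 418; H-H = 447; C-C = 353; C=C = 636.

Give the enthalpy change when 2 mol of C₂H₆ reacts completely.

Bonds broken (reactants):
  C-C: 1 × 353 = 353
  C-H: 6 × 418 = 2508
  Σ(broken) = 2861 kJ
Bonds formed (products):
  C-H: 4 × 418 = 1672
  C=C: 1 × 636 = 636
  H-H: 1 × 447 = 447
  Σ(formed) = 2755 kJ
ΔH = Σ(broken) − Σ(formed) = 2861 − 2755 = +106 kJ
For 2× the reaction as written: 2 × (+106) = +212 kJ

ΔH = +212 kJ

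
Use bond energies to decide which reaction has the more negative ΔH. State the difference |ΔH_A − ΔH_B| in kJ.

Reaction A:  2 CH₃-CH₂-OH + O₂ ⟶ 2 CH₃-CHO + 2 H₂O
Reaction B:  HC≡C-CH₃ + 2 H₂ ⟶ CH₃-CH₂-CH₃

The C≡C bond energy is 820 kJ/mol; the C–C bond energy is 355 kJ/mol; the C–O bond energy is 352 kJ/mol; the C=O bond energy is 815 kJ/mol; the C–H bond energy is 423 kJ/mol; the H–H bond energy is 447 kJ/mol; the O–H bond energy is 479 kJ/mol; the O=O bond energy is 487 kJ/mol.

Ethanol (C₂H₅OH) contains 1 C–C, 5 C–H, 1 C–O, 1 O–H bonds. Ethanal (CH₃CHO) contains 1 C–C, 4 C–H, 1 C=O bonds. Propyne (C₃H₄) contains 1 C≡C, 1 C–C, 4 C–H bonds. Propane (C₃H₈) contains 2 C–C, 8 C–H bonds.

Reaction A, by 218 kJ

Reaction A:
  Bonds broken (reactants):
    C–C: 2 × 355 = 710
    C–H: 10 × 423 = 4230
    C–O: 2 × 352 = 704
    O–H: 2 × 479 = 958
    O=O: 1 × 487 = 487
    Σ(broken) = 7089 kJ
  Bonds formed (products):
    C–C: 2 × 355 = 710
    C–H: 8 × 423 = 3384
    C=O: 2 × 815 = 1630
    O–H: 4 × 479 = 1916
    Σ(formed) = 7640 kJ
  ΔH_A = 7089 − 7640 = −551 kJ
Reaction B:
  Bonds broken (reactants):
    C≡C: 1 × 820 = 820
    C–C: 1 × 355 = 355
    C–H: 4 × 423 = 1692
    H–H: 2 × 447 = 894
    Σ(broken) = 3761 kJ
  Bonds formed (products):
    C–C: 2 × 355 = 710
    C–H: 8 × 423 = 3384
    Σ(formed) = 4094 kJ
  ΔH_B = 3761 − 4094 = −333 kJ
ΔH_A − ΔH_B = −218 kJ, so reaction A has the more negative ΔH; |ΔH_A − ΔH_B| = 218 kJ.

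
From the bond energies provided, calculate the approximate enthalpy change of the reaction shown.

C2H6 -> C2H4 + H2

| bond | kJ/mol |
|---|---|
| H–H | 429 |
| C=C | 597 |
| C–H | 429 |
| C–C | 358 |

Bonds broken (reactants):
  C–C: 1 × 358 = 358
  C–H: 6 × 429 = 2574
  Σ(broken) = 2932 kJ
Bonds formed (products):
  C–H: 4 × 429 = 1716
  C=C: 1 × 597 = 597
  H–H: 1 × 429 = 429
  Σ(formed) = 2742 kJ
ΔH = Σ(broken) − Σ(formed) = 2932 − 2742 = +190 kJ

ΔH ≈ +190 kJ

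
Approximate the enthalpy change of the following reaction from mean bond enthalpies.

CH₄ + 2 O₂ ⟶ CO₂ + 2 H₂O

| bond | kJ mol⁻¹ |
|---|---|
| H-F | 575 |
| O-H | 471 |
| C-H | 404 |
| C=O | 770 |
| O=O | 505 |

ΔH ≈ −798 kJ

Bonds broken (reactants):
  C-H: 4 × 404 = 1616
  O=O: 2 × 505 = 1010
  Σ(broken) = 2626 kJ
Bonds formed (products):
  C=O: 2 × 770 = 1540
  O-H: 4 × 471 = 1884
  Σ(formed) = 3424 kJ
ΔH = Σ(broken) − Σ(formed) = 2626 − 3424 = −798 kJ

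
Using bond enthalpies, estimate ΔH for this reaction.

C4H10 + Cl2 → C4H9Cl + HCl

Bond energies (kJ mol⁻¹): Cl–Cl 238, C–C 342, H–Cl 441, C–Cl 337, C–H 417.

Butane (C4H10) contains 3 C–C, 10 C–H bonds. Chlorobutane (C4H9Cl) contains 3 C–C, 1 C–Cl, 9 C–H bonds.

ΔH ≈ −123 kJ

Bonds broken (reactants):
  C–C: 3 × 342 = 1026
  C–H: 10 × 417 = 4170
  Cl–Cl: 1 × 238 = 238
  Σ(broken) = 5434 kJ
Bonds formed (products):
  C–C: 3 × 342 = 1026
  C–Cl: 1 × 337 = 337
  C–H: 9 × 417 = 3753
  H–Cl: 1 × 441 = 441
  Σ(formed) = 5557 kJ
ΔH = Σ(broken) − Σ(formed) = 5434 − 5557 = −123 kJ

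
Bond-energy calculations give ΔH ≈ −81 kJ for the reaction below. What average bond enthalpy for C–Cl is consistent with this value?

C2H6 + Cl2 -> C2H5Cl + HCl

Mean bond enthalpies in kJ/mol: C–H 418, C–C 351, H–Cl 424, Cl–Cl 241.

D(C–Cl) ≈ 316 kJ/mol

Let D be the C–Cl bond energy.
Σ(broken) = 1×351 + 6×418 + 1×241 = 3100
Σ(formed) = 1×351 + 1×D + 5×418 + 1×424 = 2865 + D
ΔH = Σ(broken) − Σ(formed) = (3100) − (2865 + D) = +235 − D
Setting this equal to −81 kJ gives D = 316 kJ/mol.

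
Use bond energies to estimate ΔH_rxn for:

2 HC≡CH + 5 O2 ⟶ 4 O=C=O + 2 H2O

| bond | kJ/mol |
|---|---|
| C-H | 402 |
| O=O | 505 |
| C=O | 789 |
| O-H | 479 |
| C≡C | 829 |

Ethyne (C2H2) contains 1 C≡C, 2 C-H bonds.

Bonds broken (reactants):
  C≡C: 2 × 829 = 1658
  C-H: 4 × 402 = 1608
  O=O: 5 × 505 = 2525
  Σ(broken) = 5791 kJ
Bonds formed (products):
  C=O: 8 × 789 = 6312
  O-H: 4 × 479 = 1916
  Σ(formed) = 8228 kJ
ΔH = Σ(broken) − Σ(formed) = 5791 − 8228 = −2437 kJ

ΔH ≈ −2437 kJ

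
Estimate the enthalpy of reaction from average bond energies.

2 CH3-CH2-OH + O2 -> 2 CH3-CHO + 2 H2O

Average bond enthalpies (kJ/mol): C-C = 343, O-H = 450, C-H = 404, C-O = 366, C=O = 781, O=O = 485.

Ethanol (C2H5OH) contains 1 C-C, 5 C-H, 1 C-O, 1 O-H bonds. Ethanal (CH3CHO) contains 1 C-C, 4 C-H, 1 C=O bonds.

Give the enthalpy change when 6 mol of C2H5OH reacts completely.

ΔH = −1311 kJ

Bonds broken (reactants):
  C-C: 2 × 343 = 686
  C-H: 10 × 404 = 4040
  C-O: 2 × 366 = 732
  O-H: 2 × 450 = 900
  O=O: 1 × 485 = 485
  Σ(broken) = 6843 kJ
Bonds formed (products):
  C-C: 2 × 343 = 686
  C-H: 8 × 404 = 3232
  C=O: 2 × 781 = 1562
  O-H: 4 × 450 = 1800
  Σ(formed) = 7280 kJ
ΔH = Σ(broken) − Σ(formed) = 6843 − 7280 = −437 kJ
For 3× the reaction as written: 3 × (−437) = −1311 kJ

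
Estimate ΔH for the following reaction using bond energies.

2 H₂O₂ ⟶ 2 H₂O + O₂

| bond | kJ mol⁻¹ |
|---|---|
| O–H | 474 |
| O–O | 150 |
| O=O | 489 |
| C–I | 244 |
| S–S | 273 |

Bonds broken (reactants):
  O–H: 4 × 474 = 1896
  O–O: 2 × 150 = 300
  Σ(broken) = 2196 kJ
Bonds formed (products):
  O–H: 4 × 474 = 1896
  O=O: 1 × 489 = 489
  Σ(formed) = 2385 kJ
ΔH = Σ(broken) − Σ(formed) = 2196 − 2385 = −189 kJ

ΔH ≈ −189 kJ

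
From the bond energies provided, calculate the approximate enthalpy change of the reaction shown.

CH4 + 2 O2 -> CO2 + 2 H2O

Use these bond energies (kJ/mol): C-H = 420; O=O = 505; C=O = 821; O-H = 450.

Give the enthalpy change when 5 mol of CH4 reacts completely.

Bonds broken (reactants):
  C-H: 4 × 420 = 1680
  O=O: 2 × 505 = 1010
  Σ(broken) = 2690 kJ
Bonds formed (products):
  C=O: 2 × 821 = 1642
  O-H: 4 × 450 = 1800
  Σ(formed) = 3442 kJ
ΔH = Σ(broken) − Σ(formed) = 2690 − 3442 = −752 kJ
For 5× the reaction as written: 5 × (−752) = −3760 kJ

ΔH = −3760 kJ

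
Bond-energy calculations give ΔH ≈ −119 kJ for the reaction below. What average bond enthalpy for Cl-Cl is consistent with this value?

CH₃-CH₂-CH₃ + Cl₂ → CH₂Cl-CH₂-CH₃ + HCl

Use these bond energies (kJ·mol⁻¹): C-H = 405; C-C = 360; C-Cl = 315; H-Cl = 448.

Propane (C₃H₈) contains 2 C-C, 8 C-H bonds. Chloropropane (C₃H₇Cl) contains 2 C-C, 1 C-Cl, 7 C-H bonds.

Let D be the Cl-Cl bond energy.
Σ(broken) = 2×360 + 8×405 + 1×D = 3960 + D
Σ(formed) = 2×360 + 1×315 + 7×405 + 1×448 = 4318
ΔH = Σ(broken) − Σ(formed) = (3960 + D) − (4318) = −358 + D
Setting this equal to −119 kJ gives D = 239 kJ/mol.

D(Cl-Cl) ≈ 239 kJ/mol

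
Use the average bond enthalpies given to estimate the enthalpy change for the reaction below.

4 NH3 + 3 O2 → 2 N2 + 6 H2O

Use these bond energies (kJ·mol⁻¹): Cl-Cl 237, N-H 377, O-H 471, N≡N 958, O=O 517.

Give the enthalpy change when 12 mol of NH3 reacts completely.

Bonds broken (reactants):
  N-H: 12 × 377 = 4524
  O=O: 3 × 517 = 1551
  Σ(broken) = 6075 kJ
Bonds formed (products):
  N≡N: 2 × 958 = 1916
  O-H: 12 × 471 = 5652
  Σ(formed) = 7568 kJ
ΔH = Σ(broken) − Σ(formed) = 6075 − 7568 = −1493 kJ
For 3× the reaction as written: 3 × (−1493) = −4479 kJ

ΔH = −4479 kJ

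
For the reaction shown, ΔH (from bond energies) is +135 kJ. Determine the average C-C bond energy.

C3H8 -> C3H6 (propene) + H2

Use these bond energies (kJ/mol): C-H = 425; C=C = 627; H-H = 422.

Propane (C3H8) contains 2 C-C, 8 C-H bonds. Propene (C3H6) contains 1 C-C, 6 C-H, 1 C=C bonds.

D(C-C) ≈ 334 kJ/mol

Let D be the C-C bond energy.
Σ(broken) = 2×D + 8×425 = 3400 + 2D
Σ(formed) = 1×D + 6×425 + 1×627 + 1×422 = 3599 + D
ΔH = Σ(broken) − Σ(formed) = (3400 + 2D) − (3599 + D) = −199 + D
Setting this equal to +135 kJ gives D = 334 kJ/mol.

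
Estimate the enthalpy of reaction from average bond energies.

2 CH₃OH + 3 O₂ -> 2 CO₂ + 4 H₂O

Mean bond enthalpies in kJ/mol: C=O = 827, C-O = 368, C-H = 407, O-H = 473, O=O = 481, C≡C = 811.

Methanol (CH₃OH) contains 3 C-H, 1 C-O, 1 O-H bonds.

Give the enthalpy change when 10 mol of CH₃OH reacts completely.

ΔH = −7625 kJ

Bonds broken (reactants):
  C-H: 6 × 407 = 2442
  C-O: 2 × 368 = 736
  O-H: 2 × 473 = 946
  O=O: 3 × 481 = 1443
  Σ(broken) = 5567 kJ
Bonds formed (products):
  C=O: 4 × 827 = 3308
  O-H: 8 × 473 = 3784
  Σ(formed) = 7092 kJ
ΔH = Σ(broken) − Σ(formed) = 5567 − 7092 = −1525 kJ
For 5× the reaction as written: 5 × (−1525) = −7625 kJ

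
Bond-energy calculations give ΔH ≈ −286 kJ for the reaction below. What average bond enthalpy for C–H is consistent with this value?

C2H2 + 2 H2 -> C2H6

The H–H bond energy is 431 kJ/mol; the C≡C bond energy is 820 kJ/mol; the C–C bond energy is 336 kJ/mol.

Let D be the C–H bond energy.
Σ(broken) = 1×820 + 2×D + 2×431 = 1682 + 2D
Σ(formed) = 1×336 + 6×D = 336 + 6D
ΔH = Σ(broken) − Σ(formed) = (1682 + 2D) − (336 + 6D) = +1346 − 4D
Setting this equal to −286 kJ gives 4D = 1632, so D = 408 kJ/mol.

D(C–H) ≈ 408 kJ/mol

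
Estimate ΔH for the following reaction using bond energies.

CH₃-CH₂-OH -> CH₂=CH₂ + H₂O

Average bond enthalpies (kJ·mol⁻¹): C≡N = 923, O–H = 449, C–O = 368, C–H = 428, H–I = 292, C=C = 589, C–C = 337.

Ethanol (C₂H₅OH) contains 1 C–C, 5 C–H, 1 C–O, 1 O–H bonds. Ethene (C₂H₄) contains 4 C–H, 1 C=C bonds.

ΔH ≈ +95 kJ

Bonds broken (reactants):
  C–C: 1 × 337 = 337
  C–H: 5 × 428 = 2140
  C–O: 1 × 368 = 368
  O–H: 1 × 449 = 449
  Σ(broken) = 3294 kJ
Bonds formed (products):
  C–H: 4 × 428 = 1712
  C=C: 1 × 589 = 589
  O–H: 2 × 449 = 898
  Σ(formed) = 3199 kJ
ΔH = Σ(broken) − Σ(formed) = 3294 − 3199 = +95 kJ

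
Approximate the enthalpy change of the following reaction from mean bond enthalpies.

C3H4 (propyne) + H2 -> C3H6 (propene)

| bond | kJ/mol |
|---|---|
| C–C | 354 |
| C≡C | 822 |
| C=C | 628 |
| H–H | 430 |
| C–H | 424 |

Bonds broken (reactants):
  C≡C: 1 × 822 = 822
  C–C: 1 × 354 = 354
  C–H: 4 × 424 = 1696
  H–H: 1 × 430 = 430
  Σ(broken) = 3302 kJ
Bonds formed (products):
  C–C: 1 × 354 = 354
  C–H: 6 × 424 = 2544
  C=C: 1 × 628 = 628
  Σ(formed) = 3526 kJ
ΔH = Σ(broken) − Σ(formed) = 3302 − 3526 = −224 kJ

ΔH ≈ −224 kJ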